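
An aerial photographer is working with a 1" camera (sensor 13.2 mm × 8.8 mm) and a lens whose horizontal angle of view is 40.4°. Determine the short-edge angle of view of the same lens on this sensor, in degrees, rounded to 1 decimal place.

27.6°

From the horizontal AOV: f = 13.2 / (2·tan(20.2°)) = 13.2 / 0.73586 ≈ 17.9383 mm.
Short-edge AOV = 2·arctan(8.8 / (2 × 17.9383)) = 2·arctan(0.24529) ≈ 27.5635°.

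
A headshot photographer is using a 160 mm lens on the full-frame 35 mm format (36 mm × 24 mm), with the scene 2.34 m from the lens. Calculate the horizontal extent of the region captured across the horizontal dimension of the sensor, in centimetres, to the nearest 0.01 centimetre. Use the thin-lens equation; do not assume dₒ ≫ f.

49.05 cm

dₒ: 2.34 m = 2340 mm.
Similar triangles through the lens centre give W/dₒ = w/dᵢ; with 1/f = 1/dₒ + 1/dᵢ this gives W = w·(dₒ − f)/f.
W = 36 mm × (2340 − 160) / 160 = 36 × 13.6250 ≈ 490.500 mm = 49.05 cm.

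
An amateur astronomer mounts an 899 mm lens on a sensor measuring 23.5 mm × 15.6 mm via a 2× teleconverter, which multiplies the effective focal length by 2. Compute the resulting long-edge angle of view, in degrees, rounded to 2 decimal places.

0.75°

Effective focal length f = 899 × 2 = 1798 mm.
α = 2·arctan(23.5 / (2 × 1798)) = 2·arctan(0.00654) ≈ 0.7488°.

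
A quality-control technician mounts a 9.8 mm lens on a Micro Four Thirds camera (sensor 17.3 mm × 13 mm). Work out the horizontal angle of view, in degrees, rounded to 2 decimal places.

82.87°

Angle of view α = 2·arctan(w/2f) with w = 17.3 mm and f = 9.8 mm.
w/2f = 0.88265; arctan(0.88265) ≈ 41.4333°, so α ≈ 82.8667°.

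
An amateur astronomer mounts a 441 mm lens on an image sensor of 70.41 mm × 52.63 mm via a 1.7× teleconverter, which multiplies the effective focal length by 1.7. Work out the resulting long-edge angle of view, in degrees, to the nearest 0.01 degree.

5.38°

Effective focal length f = 441 × 1.7 = 749.7 mm.
α = 2·arctan(70.41 / (2 × 749.7)) = 2·arctan(0.04696) ≈ 5.3771°.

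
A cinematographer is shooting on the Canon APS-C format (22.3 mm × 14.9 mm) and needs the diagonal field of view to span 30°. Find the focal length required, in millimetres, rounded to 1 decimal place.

Sensor diagonal = √(22.3² + 14.9²) = √719.3000 ≈ 26.8198 mm.
From α = 2·arctan(d/2f) we get f = d / (2·tan(α/2)).
With d = 26.8198 mm and α/2 = 15°, tan(α/2) ≈ 0.26795, so f ≈ 26.8198 / 0.53590 ≈ 50.0464 mm.

50.0 mm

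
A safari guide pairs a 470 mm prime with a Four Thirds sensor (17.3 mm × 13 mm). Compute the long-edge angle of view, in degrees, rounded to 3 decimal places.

2.109°

Angle of view α = 2·arctan(w/2f) with w = 17.3 mm and f = 470 mm.
w/2f = 0.01840; arctan(0.01840) ≈ 1.0544°, so α ≈ 2.1087°.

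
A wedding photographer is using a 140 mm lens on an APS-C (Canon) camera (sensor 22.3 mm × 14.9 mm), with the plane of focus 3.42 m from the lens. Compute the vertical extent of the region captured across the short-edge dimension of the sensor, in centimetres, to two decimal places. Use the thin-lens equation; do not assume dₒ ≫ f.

dₒ: 3.42 m = 3420 mm.
Similar triangles through the lens centre give W/dₒ = h/dᵢ; with 1/f = 1/dₒ + 1/dᵢ this gives W = h·(dₒ − f)/f.
W = 14.9 mm × (3420 − 140) / 140 = 14.9 × 23.4286 ≈ 349.086 mm = 34.9086 cm.

34.91 cm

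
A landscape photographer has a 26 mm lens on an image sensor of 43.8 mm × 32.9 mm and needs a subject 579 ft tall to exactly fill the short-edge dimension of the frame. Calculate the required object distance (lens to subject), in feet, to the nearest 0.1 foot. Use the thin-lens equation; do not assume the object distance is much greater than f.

457.7 ft

W: 579 ft × 304.8 mm/ft = 176479.19 mm.
Magnification m = h/W = dᵢ/dₒ; combined with 1/f = 1/dₒ + 1/dᵢ this gives dₒ = f·(1 + W/h).
dₒ = 26 mm × (1 + 176479/32.9) = 26 × 5365.1093 ≈ 139492.841 mm = 139492.841/304.8 ft = 457.654 ft.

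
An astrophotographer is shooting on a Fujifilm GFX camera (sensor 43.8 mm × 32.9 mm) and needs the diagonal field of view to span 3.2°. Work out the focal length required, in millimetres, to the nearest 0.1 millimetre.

Sensor diagonal = √(43.8² + 32.9²) = √3000.8500 ≈ 54.7800 mm.
From α = 2·arctan(d/2f) we get f = d / (2·tan(α/2)).
With d = 54.7800 mm and α/2 = 1.6°, tan(α/2) ≈ 0.02793, so f ≈ 54.7800 / 0.05587 ≈ 980.5774 mm.

980.6 mm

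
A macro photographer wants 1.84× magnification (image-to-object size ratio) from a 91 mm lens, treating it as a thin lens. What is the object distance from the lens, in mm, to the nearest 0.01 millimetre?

With m = dᵢ/dₒ and 1/f = 1/dₒ + 1/dᵢ, substituting dᵢ = m·dₒ gives 1/f = (1 + 1/m)/dₒ, hence dₒ = f·(1 + 1/m).
dₒ = 91 × (1 + 1/1.84) = 91 × 1.54348 ≈ 140.457 mm.

140.46 mm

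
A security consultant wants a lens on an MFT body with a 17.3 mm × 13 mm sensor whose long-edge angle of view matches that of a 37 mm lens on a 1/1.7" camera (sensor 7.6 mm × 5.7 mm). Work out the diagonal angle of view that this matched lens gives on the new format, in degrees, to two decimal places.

14.64°

Equal long-edge AOV ⇒ f₂ = f₁ · 17.3/7.6 = 37 × 2.27632 ≈ 84.2237 mm.
Sensor diagonal = √(17.3² + 13²) = √468.2900 ≈ 21.6400 mm.
Diagonal AOV on the new format = 2·arctan(21.6400 / (2 × 84.2237)) = 2·arctan(0.12847) ≈ 14.6411°.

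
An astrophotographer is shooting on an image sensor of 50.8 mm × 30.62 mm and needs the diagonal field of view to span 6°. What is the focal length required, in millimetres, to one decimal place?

Sensor diagonal = √(50.8² + 30.62²) = √3518.2244 ≈ 59.3146 mm.
From α = 2·arctan(d/2f) we get f = d / (2·tan(α/2)).
With d = 59.3146 mm and α/2 = 3°, tan(α/2) ≈ 0.05241, so f ≈ 59.3146 / 0.10482 ≈ 565.8952 mm.

565.9 mm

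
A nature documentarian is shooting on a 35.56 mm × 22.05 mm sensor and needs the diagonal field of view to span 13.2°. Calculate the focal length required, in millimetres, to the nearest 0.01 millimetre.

180.81 mm

Sensor diagonal = √(35.56² + 22.05²) = √1750.7161 ≈ 41.8416 mm.
From α = 2·arctan(d/2f) we get f = d / (2·tan(α/2)).
With d = 41.8416 mm and α/2 = 6.6°, tan(α/2) ≈ 0.11570, so f ≈ 41.8416 / 0.23141 ≈ 180.8130 mm.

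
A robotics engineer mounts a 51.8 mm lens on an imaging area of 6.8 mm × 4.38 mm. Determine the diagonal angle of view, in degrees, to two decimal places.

8.93°

Sensor diagonal = √(6.8² + 4.38²) = √65.4244 ≈ 8.0885 mm.
Angle of view α = 2·arctan(d/2f) with d = 8.0885 mm and f = 51.8 mm.
d/2f = 0.07807; arctan(0.07807) ≈ 4.4643°, so α ≈ 8.9286°.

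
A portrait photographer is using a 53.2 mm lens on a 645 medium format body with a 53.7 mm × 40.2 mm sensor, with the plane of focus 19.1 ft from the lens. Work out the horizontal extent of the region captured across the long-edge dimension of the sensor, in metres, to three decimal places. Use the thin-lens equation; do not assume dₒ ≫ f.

5.823 m

dₒ: 19.1 ft × 304.8 mm/ft = 5821.68 mm.
Similar triangles through the lens centre give W/dₒ = w/dᵢ; with 1/f = 1/dₒ + 1/dᵢ this gives W = w·(dₒ − f)/f.
W = 53.7 mm × (5821.68 − 53.2) / 53.2 = 53.7 × 108.4301 ≈ 5822.695 mm = 5.82269 m.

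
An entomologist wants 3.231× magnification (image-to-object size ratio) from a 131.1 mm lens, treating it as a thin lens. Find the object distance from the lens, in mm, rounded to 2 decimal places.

171.68 mm

With m = dᵢ/dₒ and 1/f = 1/dₒ + 1/dᵢ, substituting dᵢ = m·dₒ gives 1/f = (1 + 1/m)/dₒ, hence dₒ = f·(1 + 1/m).
dₒ = 131.1 × (1 + 1/3.231) = 131.1 × 1.30950 ≈ 171.676 mm.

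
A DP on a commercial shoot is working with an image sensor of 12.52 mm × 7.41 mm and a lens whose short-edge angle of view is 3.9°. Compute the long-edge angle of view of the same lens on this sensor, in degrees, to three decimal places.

From the short-edge AOV: f = 7.41 / (2·tan(1.95°)) = 7.41 / 0.06809 ≈ 108.8199 mm.
Long-edge AOV = 2·arctan(12.52 / (2 × 108.8199)) = 2·arctan(0.05753) ≈ 6.5848°.

6.585°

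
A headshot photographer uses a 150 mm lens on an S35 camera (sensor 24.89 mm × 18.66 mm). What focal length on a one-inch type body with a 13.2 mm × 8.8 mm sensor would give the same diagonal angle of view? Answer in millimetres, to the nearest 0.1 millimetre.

76.5 mm

Sensor diagonal = √(24.89² + 18.66²) = √967.7077 ≈ 31.1080 mm.
Sensor diagonal = √(13.2² + 8.8²) = √251.6800 ≈ 15.8644 mm.
Equal angle of view means equal diagonal/f ratio, so f₂ = f₁ · (diagonal₂/diagonal₁) = 150 × 15.8644/31.1080.
f₂ = 150 × 0.50998 ≈ 76.497 mm.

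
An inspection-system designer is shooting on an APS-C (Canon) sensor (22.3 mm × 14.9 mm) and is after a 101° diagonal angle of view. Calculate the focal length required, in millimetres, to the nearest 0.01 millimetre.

11.05 mm

Sensor diagonal = √(22.3² + 14.9²) = √719.3000 ≈ 26.8198 mm.
From α = 2·arctan(d/2f) we get f = d / (2·tan(α/2)).
With d = 26.8198 mm and α/2 = 50.5°, tan(α/2) ≈ 1.21310, so f ≈ 26.8198 / 2.42619 ≈ 11.0543 mm.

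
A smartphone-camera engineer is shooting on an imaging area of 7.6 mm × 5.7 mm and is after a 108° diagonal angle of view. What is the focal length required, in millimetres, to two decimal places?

Sensor diagonal = √(7.6² + 5.7²) = √90.2500 ≈ 9.5000 mm.
From α = 2·arctan(d/2f) we get f = d / (2·tan(α/2)).
With d = 9.5000 mm and α/2 = 54°, tan(α/2) ≈ 1.37638, so f ≈ 9.5000 / 2.75276 ≈ 3.4511 mm.

3.45 mm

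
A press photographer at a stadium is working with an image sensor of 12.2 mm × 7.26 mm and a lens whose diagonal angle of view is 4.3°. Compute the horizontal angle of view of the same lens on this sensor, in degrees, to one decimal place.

3.7°

Sensor diagonal = √(12.2² + 7.26²) = √201.5476 ≈ 14.1967 mm.
From the diagonal AOV: f = 14.1967 / (2·tan(2.15°)) = 14.1967 / 0.07508 ≈ 189.0772 mm.
Horizontal AOV = 2·arctan(12.2 / (2 × 189.0772)) = 2·arctan(0.03226) ≈ 3.6957°.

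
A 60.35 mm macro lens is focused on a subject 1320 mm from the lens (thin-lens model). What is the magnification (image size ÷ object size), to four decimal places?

Thin lens: 1/f = 1/dₒ + 1/dᵢ → 1/dᵢ = 1/60.35 − 1/1320 = 0.0158124 mm⁻¹, so dᵢ ≈ 63.2414 mm.
Magnification m = dᵢ/dₒ = 63.2414/1320 ≈ 0.04791.

0.0479×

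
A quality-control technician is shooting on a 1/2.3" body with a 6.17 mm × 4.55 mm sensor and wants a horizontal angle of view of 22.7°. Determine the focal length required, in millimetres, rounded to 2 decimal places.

15.37 mm

From α = 2·arctan(w/2f) we get f = w / (2·tan(α/2)).
With w = 6.17 mm and α/2 = 11.35°, tan(α/2) ≈ 0.20073, so f ≈ 6.17 / 0.40145 ≈ 15.3691 mm.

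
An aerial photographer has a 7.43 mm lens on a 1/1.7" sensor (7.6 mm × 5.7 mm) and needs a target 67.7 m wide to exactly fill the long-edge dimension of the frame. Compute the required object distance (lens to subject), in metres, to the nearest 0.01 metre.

W: 67.7 m = 67700 mm.
Magnification m = w/W = dᵢ/dₒ; combined with 1/f = 1/dₒ + 1/dᵢ this gives dₒ = f·(1 + W/w).
dₒ = 7.43 mm × (1 + 67700/7.6) = 7.43 × 8908.8947 ≈ 66193.088 mm = 66.1931 m.

66.19 m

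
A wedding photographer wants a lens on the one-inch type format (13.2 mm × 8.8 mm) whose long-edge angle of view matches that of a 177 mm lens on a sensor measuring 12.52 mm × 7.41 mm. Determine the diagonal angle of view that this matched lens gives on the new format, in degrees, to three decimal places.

Equal long-edge AOV ⇒ f₂ = f₁ · 13.2/12.52 = 177 × 1.05431 ≈ 186.6134 mm.
Sensor diagonal = √(13.2² + 8.8²) = √251.6800 ≈ 15.8644 mm.
Diagonal AOV on the new format = 2·arctan(15.8644 / (2 × 186.6134)) = 2·arctan(0.04251) ≈ 4.8679°.

4.868°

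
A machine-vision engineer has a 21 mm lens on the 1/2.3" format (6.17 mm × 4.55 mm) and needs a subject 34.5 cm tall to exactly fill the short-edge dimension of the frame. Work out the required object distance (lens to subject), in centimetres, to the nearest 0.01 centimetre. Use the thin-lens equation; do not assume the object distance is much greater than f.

161.33 cm

W: 34.5 cm = 345 mm.
Magnification m = h/W = dᵢ/dₒ; combined with 1/f = 1/dₒ + 1/dᵢ this gives dₒ = f·(1 + W/h).
dₒ = 21 mm × (1 + 345/4.55) = 21 × 76.8242 ≈ 1613.308 mm = 161.331 cm.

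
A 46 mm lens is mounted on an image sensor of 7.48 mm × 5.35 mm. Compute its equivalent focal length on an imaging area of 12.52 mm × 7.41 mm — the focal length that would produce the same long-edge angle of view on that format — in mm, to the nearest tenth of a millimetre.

Equal angle of view means equal width/f ratio, so f₂ = f₁ · (width₂/width₁) = 46 × 12.52/7.48.
f₂ = 46 × 1.67380 ≈ 76.995 mm.

77.0 mm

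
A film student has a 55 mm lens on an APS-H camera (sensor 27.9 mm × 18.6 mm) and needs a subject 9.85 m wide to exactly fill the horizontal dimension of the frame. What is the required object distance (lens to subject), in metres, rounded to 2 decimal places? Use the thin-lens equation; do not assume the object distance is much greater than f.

W: 9.85 m = 9850 mm.
Magnification m = w/W = dᵢ/dₒ; combined with 1/f = 1/dₒ + 1/dᵢ this gives dₒ = f·(1 + W/w).
dₒ = 55 mm × (1 + 9850/27.9) = 55 × 354.0466 ≈ 19472.563 mm = 19.4726 m.

19.47 m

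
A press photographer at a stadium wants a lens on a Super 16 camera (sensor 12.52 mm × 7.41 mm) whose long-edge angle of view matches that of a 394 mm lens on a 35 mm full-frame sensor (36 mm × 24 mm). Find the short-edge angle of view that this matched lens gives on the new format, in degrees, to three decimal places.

Equal long-edge AOV ⇒ f₂ = f₁ · 12.52/36 = 394 × 0.34778 ≈ 137.0244 mm.
Short-edge AOV on the new format = 2·arctan(7.41 / (2 × 137.0244)) = 2·arctan(0.02704) ≈ 3.0977°.

3.098°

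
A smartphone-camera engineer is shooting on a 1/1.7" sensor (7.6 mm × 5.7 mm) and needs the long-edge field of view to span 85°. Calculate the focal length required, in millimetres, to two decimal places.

From α = 2·arctan(w/2f) we get f = w / (2·tan(α/2)).
With w = 7.6 mm and α/2 = 42.5°, tan(α/2) ≈ 0.91633, so f ≈ 7.6 / 1.83266 ≈ 4.1470 mm.

4.15 mm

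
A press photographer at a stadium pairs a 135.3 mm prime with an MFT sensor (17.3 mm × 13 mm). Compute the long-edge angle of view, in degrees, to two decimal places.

Angle of view α = 2·arctan(w/2f) with w = 17.3 mm and f = 135.3 mm.
w/2f = 0.06393; arctan(0.06393) ≈ 3.6581°, so α ≈ 7.3161°.

7.32°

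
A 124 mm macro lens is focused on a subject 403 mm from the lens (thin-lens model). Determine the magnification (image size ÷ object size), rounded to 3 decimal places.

Thin lens: 1/f = 1/dₒ + 1/dᵢ → 1/dᵢ = 1/124 − 1/403 = 0.0055831 mm⁻¹, so dᵢ ≈ 179.1111 mm.
Magnification m = dᵢ/dₒ = 179.1111/403 ≈ 0.44444.

0.444×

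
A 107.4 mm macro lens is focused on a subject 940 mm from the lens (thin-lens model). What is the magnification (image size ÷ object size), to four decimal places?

Thin lens: 1/f = 1/dₒ + 1/dᵢ → 1/dᵢ = 1/107.4 − 1/940 = 0.0082472 mm⁻¹, so dᵢ ≈ 121.2539 mm.
Magnification m = dᵢ/dₒ = 121.2539/940 ≈ 0.12899.

0.1290×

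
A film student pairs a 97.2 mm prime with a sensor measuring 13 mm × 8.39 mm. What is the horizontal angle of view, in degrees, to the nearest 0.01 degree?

Angle of view α = 2·arctan(w/2f) with w = 13 mm and f = 97.2 mm.
w/2f = 0.06687; arctan(0.06687) ≈ 3.8258°, so α ≈ 7.6516°.

7.65°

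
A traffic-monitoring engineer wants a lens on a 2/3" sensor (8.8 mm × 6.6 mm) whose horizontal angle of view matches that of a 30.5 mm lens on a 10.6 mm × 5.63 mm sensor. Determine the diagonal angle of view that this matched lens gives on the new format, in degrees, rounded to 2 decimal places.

Equal horizontal AOV ⇒ f₂ = f₁ · 8.8/10.6 = 30.5 × 0.83019 ≈ 25.3208 mm.
Sensor diagonal = √(8.8² + 6.6²) = √121.0000 ≈ 11.0000 mm.
Diagonal AOV on the new format = 2·arctan(11.0000 / (2 × 25.3208)) = 2·arctan(0.21721) ≈ 24.5100°.

24.51°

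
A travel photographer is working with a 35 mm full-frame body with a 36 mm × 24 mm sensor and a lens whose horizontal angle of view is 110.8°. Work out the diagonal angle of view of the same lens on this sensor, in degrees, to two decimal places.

From the horizontal AOV: f = 36 / (2·tan(55.4°)) = 36 / 2.89917 ≈ 12.4174 mm.
Sensor diagonal = √(36² + 24²) = √1872.0000 ≈ 43.2666 mm.
Diagonal AOV = 2·arctan(43.2666 / (2 × 12.4174)) = 2·arctan(1.74218) ≈ 120.2890°.

120.29°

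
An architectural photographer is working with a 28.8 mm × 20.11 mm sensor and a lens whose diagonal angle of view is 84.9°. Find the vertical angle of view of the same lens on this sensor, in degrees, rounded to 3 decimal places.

55.281°

Sensor diagonal = √(28.8² + 20.11²) = √1233.8521 ≈ 35.1262 mm.
From the diagonal AOV: f = 35.1262 / (2·tan(42.45°)) = 35.1262 / 1.82945 ≈ 19.2004 mm.
Vertical AOV = 2·arctan(20.11 / (2 × 19.2004)) = 2·arctan(0.52369) ≈ 55.2810°.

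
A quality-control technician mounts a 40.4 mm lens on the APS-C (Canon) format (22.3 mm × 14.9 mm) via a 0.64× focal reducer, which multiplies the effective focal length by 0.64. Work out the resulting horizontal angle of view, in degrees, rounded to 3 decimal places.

46.655°

Effective focal length f = 40.4 × 0.64 = 25.856 mm.
α = 2·arctan(22.3 / (2 × 25.856)) = 2·arctan(0.43123) ≈ 46.6547°.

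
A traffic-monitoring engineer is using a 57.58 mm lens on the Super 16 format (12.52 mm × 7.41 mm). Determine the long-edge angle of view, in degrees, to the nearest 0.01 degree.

12.41°

Angle of view α = 2·arctan(w/2f) with w = 12.52 mm and f = 57.58 mm.
w/2f = 0.10872; arctan(0.10872) ≈ 6.2047°, so α ≈ 12.4095°.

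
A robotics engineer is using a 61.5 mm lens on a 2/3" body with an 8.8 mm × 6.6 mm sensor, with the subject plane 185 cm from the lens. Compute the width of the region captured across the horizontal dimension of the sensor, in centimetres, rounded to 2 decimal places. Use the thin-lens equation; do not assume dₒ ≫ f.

dₒ: 185 cm = 1850 mm.
Similar triangles through the lens centre give W/dₒ = w/dᵢ; with 1/f = 1/dₒ + 1/dᵢ this gives W = w·(dₒ − f)/f.
W = 8.8 mm × (1850 − 61.5) / 61.5 = 8.8 × 29.0813 ≈ 255.915 mm = 25.5915 cm.

25.59 cm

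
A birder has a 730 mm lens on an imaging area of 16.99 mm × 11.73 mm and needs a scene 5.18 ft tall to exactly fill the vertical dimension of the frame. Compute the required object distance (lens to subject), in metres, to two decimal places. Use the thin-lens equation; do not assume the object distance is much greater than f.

W: 5.18 ft × 304.8 mm/ft = 1578.86 mm.
Magnification m = h/W = dᵢ/dₒ; combined with 1/f = 1/dₒ + 1/dᵢ this gives dₒ = f·(1 + W/h).
dₒ = 730 mm × (1 + 1578.86/11.73) = 730 × 135.6005 ≈ 98988.370 mm = 98.9884 m.

98.99 m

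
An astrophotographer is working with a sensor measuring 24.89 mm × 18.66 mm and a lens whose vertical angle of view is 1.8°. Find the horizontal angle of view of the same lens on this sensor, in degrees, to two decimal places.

2.40°

From the vertical AOV: f = 18.66 / (2·tan(0.9°)) = 18.66 / 0.03142 ≈ 593.9174 mm.
Horizontal AOV = 2·arctan(24.89 / (2 × 593.9174)) = 2·arctan(0.02095) ≈ 2.4008°.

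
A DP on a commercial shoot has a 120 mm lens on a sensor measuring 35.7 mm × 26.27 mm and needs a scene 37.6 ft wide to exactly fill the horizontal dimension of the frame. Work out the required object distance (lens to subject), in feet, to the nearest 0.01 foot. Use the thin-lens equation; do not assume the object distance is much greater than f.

126.78 ft

W: 37.6 ft × 304.8 mm/ft = 11460.48 mm.
Magnification m = w/W = dᵢ/dₒ; combined with 1/f = 1/dₒ + 1/dᵢ this gives dₒ = f·(1 + W/w).
dₒ = 120 mm × (1 + 11460.5/35.7) = 120 × 322.0218 ≈ 38642.621 mm = 38642.621/304.8 ft = 126.78 ft.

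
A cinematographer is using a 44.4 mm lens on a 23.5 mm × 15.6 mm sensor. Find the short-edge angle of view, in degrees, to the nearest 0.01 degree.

Angle of view α = 2·arctan(h/2f) with h = 15.6 mm and f = 44.4 mm.
h/2f = 0.17568; arctan(0.17568) ≈ 9.9638°, so α ≈ 19.9276°.

19.93°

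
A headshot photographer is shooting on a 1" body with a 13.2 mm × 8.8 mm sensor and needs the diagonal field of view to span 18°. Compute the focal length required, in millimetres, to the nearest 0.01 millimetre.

Sensor diagonal = √(13.2² + 8.8²) = √251.6800 ≈ 15.8644 mm.
From α = 2·arctan(d/2f) we get f = d / (2·tan(α/2)).
With d = 15.8644 mm and α/2 = 9°, tan(α/2) ≈ 0.15838, so f ≈ 15.8644 / 0.31677 ≈ 50.0820 mm.

50.08 mm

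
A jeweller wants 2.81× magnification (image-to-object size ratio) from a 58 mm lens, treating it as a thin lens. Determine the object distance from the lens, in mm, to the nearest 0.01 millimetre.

78.64 mm

With m = dᵢ/dₒ and 1/f = 1/dₒ + 1/dᵢ, substituting dᵢ = m·dₒ gives 1/f = (1 + 1/m)/dₒ, hence dₒ = f·(1 + 1/m).
dₒ = 58 × (1 + 1/2.81) = 58 × 1.35587 ≈ 78.641 mm.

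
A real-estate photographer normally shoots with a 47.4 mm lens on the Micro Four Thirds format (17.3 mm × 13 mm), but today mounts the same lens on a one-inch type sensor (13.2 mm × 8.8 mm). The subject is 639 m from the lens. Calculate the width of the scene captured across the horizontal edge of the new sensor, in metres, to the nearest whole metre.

The focal length stays 47.4 mm; the relevant sensor dimension is now w = 13.2 mm. Object distance dₒ = 639 m = 639000 mm.
Thin-lens field width W = w·(dₒ − f)/f = 13.2 × (639000 − 47.4)/47.4 ≈ 177936.167 mm = 177.936 m.

178 m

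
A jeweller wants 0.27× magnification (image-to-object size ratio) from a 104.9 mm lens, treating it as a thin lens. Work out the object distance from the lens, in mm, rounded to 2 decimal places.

493.42 mm

With m = dᵢ/dₒ and 1/f = 1/dₒ + 1/dᵢ, substituting dᵢ = m·dₒ gives 1/f = (1 + 1/m)/dₒ, hence dₒ = f·(1 + 1/m).
dₒ = 104.9 × (1 + 1/0.27) = 104.9 × 4.70370 ≈ 493.419 mm.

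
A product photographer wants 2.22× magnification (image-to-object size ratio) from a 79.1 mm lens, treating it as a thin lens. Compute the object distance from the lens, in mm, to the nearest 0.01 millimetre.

114.73 mm

With m = dᵢ/dₒ and 1/f = 1/dₒ + 1/dᵢ, substituting dᵢ = m·dₒ gives 1/f = (1 + 1/m)/dₒ, hence dₒ = f·(1 + 1/m).
dₒ = 79.1 × (1 + 1/2.22) = 79.1 × 1.45045 ≈ 114.731 mm.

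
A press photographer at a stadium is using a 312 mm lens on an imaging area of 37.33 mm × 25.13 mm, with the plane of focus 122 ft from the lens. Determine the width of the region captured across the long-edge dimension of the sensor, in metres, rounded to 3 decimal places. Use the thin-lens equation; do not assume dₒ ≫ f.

4.412 m

dₒ: 122 ft × 304.8 mm/ft = 37185.60 mm.
Similar triangles through the lens centre give W/dₒ = w/dᵢ; with 1/f = 1/dₒ + 1/dᵢ this gives W = w·(dₒ − f)/f.
W = 37.33 mm × (37185.6 − 312) / 312 = 37.33 × 118.1846 ≈ 4411.832 mm = 4.41183 m.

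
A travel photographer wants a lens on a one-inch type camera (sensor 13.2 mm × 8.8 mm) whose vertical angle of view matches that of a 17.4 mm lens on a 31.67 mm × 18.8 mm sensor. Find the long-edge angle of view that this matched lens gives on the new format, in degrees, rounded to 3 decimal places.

Equal vertical AOV ⇒ f₂ = f₁ · 8.8/18.8 = 17.4 × 0.46809 ≈ 8.1447 mm.
Long-edge AOV on the new format = 2·arctan(13.2 / (2 × 8.1447)) = 2·arctan(0.81034) ≈ 78.0388°.

78.039°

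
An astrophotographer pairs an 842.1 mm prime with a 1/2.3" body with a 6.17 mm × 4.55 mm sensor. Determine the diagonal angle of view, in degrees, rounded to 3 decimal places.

Sensor diagonal = √(6.17² + 4.55²) = √58.7714 ≈ 7.6663 mm.
Angle of view α = 2·arctan(d/2f) with d = 7.6663 mm and f = 842.1 mm.
d/2f = 0.00455; arctan(0.00455) ≈ 0.2608°, so α ≈ 0.5216°.

0.522°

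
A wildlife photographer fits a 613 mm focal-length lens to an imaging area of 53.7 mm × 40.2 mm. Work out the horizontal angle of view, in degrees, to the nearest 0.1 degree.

5.0°

Angle of view α = 2·arctan(w/2f) with w = 53.7 mm and f = 613 mm.
w/2f = 0.04380; arctan(0.04380) ≈ 2.5080°, so α ≈ 5.0160°.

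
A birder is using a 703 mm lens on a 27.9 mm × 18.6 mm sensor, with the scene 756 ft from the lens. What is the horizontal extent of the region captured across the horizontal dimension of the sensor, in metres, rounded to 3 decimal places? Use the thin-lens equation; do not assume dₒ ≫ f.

9.117 m

dₒ: 756 ft × 304.8 mm/ft = 230428.79 mm.
Similar triangles through the lens centre give W/dₒ = w/dᵢ; with 1/f = 1/dₒ + 1/dᵢ this gives W = w·(dₒ − f)/f.
W = 27.9 mm × (230429 − 703) / 703 = 27.9 × 326.7792 ≈ 9117.140 mm = 9.11714 m.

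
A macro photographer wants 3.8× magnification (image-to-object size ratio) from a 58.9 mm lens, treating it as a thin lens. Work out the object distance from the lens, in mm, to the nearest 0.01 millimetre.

With m = dᵢ/dₒ and 1/f = 1/dₒ + 1/dᵢ, substituting dᵢ = m·dₒ gives 1/f = (1 + 1/m)/dₒ, hence dₒ = f·(1 + 1/m).
dₒ = 58.9 × (1 + 1/3.8) = 58.9 × 1.26316 ≈ 74.400 mm.

74.40 mm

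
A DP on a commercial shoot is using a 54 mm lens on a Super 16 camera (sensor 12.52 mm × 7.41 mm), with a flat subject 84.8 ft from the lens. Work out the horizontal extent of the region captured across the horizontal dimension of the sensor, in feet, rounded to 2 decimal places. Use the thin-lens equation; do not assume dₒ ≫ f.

dₒ: 84.8 ft × 304.8 mm/ft = 25847.04 mm.
Similar triangles through the lens centre give W/dₒ = w/dᵢ; with 1/f = 1/dₒ + 1/dᵢ this gives W = w·(dₒ − f)/f.
W = 12.52 mm × (25847 − 54) / 54 = 12.52 × 477.6489 ≈ 5980.164 mm = 5980.164/304.8 ft = 19.62 ft.

19.62 ft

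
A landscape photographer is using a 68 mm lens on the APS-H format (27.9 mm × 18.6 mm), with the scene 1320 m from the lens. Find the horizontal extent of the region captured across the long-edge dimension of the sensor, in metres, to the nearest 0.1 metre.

541.6 m

dₒ: 1320 m = 1.32e+06 mm.
Similar triangles through the lens centre give W/dₒ = w/dᵢ; with 1/f = 1/dₒ + 1/dᵢ this gives W = w·(dₒ − f)/f.
W = 27.9 mm × (1.32e+06 − 68) / 68 = 27.9 × 19410.7647 ≈ 541560.335 mm = 541.56 m.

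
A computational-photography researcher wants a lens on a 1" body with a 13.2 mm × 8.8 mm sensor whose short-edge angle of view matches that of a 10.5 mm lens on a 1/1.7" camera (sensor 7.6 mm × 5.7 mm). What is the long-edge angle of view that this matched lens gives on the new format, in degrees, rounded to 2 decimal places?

44.31°

Equal short-edge AOV ⇒ f₂ = f₁ · 8.8/5.7 = 10.5 × 1.54386 ≈ 16.2105 mm.
Long-edge AOV on the new format = 2·arctan(13.2 / (2 × 16.2105)) = 2·arctan(0.40714) ≈ 44.3067°.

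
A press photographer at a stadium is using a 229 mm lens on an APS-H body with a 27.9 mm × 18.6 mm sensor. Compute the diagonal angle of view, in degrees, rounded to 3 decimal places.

8.375°

Sensor diagonal = √(27.9² + 18.6²) = √1124.3700 ≈ 33.5316 mm.
Angle of view α = 2·arctan(d/2f) with d = 33.5316 mm and f = 229 mm.
d/2f = 0.07321; arctan(0.07321) ≈ 4.1873°, so α ≈ 8.3747°.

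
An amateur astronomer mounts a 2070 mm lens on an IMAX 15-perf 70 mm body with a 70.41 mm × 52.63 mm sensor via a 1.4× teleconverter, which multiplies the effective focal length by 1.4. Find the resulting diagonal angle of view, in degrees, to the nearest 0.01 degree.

1.74°

Effective focal length f = 2070 × 1.4 = 2898 mm.
Sensor diagonal = √(70.41² + 52.63²) = √7727.4850 ≈ 87.9061 mm.
α = 2·arctan(87.906 / (2 × 2898)) = 2·arctan(0.01517) ≈ 1.7378°.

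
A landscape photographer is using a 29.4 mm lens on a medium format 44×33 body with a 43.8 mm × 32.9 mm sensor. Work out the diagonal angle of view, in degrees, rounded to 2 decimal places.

85.95°

Sensor diagonal = √(43.8² + 32.9²) = √3000.8500 ≈ 54.7800 mm.
Angle of view α = 2·arctan(d/2f) with d = 54.7800 mm and f = 29.4 mm.
d/2f = 0.93163; arctan(0.93163) ≈ 42.9730°, so α ≈ 85.9459°.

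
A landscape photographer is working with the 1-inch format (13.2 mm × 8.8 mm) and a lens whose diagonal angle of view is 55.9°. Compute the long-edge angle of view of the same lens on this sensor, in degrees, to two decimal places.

47.64°

Sensor diagonal = √(13.2² + 8.8²) = √251.6800 ≈ 15.8644 mm.
From the diagonal AOV: f = 15.8644 / (2·tan(27.95°)) = 15.8644 / 1.06118 ≈ 14.9498 mm.
Long-edge AOV = 2·arctan(13.2 / (2 × 14.9498)) = 2·arctan(0.44148) ≈ 47.6408°.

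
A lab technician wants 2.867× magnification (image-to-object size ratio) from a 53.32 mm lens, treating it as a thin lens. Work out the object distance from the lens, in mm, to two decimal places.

71.92 mm

With m = dᵢ/dₒ and 1/f = 1/dₒ + 1/dᵢ, substituting dᵢ = m·dₒ gives 1/f = (1 + 1/m)/dₒ, hence dₒ = f·(1 + 1/m).
dₒ = 53.32 × (1 + 1/2.867) = 53.32 × 1.34880 ≈ 71.918 mm.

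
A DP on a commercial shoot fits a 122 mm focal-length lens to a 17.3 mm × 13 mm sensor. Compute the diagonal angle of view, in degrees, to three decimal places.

Sensor diagonal = √(17.3² + 13²) = √468.2900 ≈ 21.6400 mm.
Angle of view α = 2·arctan(d/2f) with d = 21.6400 mm and f = 122 mm.
d/2f = 0.08869; arctan(0.08869) ≈ 5.0682°, so α ≈ 10.1364°.

10.136°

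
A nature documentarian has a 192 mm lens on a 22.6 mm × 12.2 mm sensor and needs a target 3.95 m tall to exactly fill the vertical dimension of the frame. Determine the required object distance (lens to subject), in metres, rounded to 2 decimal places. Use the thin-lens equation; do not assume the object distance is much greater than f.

62.36 m

W: 3.95 m = 3950 mm.
Magnification m = h/W = dᵢ/dₒ; combined with 1/f = 1/dₒ + 1/dᵢ this gives dₒ = f·(1 + W/h).
dₒ = 192 mm × (1 + 3950/12.2) = 192 × 324.7705 ≈ 62355.934 mm = 62.3559 m.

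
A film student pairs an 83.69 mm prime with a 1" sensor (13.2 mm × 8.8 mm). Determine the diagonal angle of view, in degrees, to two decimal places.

Sensor diagonal = √(13.2² + 8.8²) = √251.6800 ≈ 15.8644 mm.
Angle of view α = 2·arctan(d/2f) with d = 15.8644 mm and f = 83.69 mm.
d/2f = 0.09478; arctan(0.09478) ≈ 5.4144°, so α ≈ 10.8287°.

10.83°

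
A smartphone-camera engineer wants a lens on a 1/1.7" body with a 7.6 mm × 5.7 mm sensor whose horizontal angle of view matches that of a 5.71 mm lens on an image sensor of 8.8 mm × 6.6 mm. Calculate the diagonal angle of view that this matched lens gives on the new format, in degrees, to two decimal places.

87.85°

Equal horizontal AOV ⇒ f₂ = f₁ · 7.6/8.8 = 5.71 × 0.86364 ≈ 4.9314 mm.
Sensor diagonal = √(7.6² + 5.7²) = √90.2500 ≈ 9.5000 mm.
Diagonal AOV on the new format = 2·arctan(9.5000 / (2 × 4.9314)) = 2·arctan(0.96322) ≈ 87.8536°.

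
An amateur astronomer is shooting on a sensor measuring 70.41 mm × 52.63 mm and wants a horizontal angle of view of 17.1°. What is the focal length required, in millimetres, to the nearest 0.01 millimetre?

From α = 2·arctan(w/2f) we get f = w / (2·tan(α/2)).
With w = 70.41 mm and α/2 = 8.55°, tan(α/2) ≈ 0.15034, so f ≈ 70.41 / 0.30069 ≈ 234.1641 mm.

234.16 mm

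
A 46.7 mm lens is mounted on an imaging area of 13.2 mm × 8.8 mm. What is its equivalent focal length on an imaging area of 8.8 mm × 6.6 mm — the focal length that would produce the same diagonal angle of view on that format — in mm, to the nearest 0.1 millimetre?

Sensor diagonal = √(13.2² + 8.8²) = √251.6800 ≈ 15.8644 mm.
Sensor diagonal = √(8.8² + 6.6²) = √121.0000 ≈ 11.0000 mm.
Equal angle of view means equal diagonal/f ratio, so f₂ = f₁ · (diagonal₂/diagonal₁) = 46.7 × 11.0000/15.8644.
f₂ = 46.7 × 0.69338 ≈ 32.381 mm.

32.4 mm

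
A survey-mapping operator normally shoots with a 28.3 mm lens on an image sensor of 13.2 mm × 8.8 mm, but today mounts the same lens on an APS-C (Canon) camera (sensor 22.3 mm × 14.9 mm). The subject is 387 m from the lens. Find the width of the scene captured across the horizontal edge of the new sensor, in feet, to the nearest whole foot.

The focal length stays 28.3 mm; the relevant sensor dimension is now w = 22.3 mm. Object distance dₒ = 387 m = 387000 mm.
Thin-lens field width W = w·(dₒ − f)/f = 22.3 × (387000 − 28.3)/28.3 ≈ 304928.230 mm = 304928.230/304.8 ft = 1000.42 ft.

1000 ft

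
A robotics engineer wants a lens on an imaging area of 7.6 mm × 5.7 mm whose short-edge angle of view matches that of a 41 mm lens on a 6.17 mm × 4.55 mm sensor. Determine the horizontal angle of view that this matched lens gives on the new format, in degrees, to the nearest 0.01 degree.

8.46°

Equal short-edge AOV ⇒ f₂ = f₁ · 5.7/4.55 = 41 × 1.25275 ≈ 51.3626 mm.
Horizontal AOV on the new format = 2·arctan(7.6 / (2 × 51.3626)) = 2·arctan(0.07398) ≈ 8.4625°.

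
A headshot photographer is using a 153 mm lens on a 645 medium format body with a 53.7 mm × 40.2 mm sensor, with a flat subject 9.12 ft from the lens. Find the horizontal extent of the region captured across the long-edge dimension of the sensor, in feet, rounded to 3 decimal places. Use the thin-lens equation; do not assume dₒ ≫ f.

dₒ: 9.12 ft × 304.8 mm/ft = 2779.78 mm.
Similar triangles through the lens centre give W/dₒ = w/dᵢ; with 1/f = 1/dₒ + 1/dᵢ this gives W = w·(dₒ − f)/f.
W = 53.7 mm × (2779.78 − 153) / 153 = 53.7 × 17.1685 ≈ 921.947 mm = 921.947/304.8 ft = 3.02476 ft.

3.025 ft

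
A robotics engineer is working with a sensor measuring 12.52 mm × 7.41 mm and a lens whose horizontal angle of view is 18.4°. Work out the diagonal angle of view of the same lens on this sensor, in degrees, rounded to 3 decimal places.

21.317°

From the horizontal AOV: f = 12.52 / (2·tan(9.2°)) = 12.52 / 0.32393 ≈ 38.6504 mm.
Sensor diagonal = √(12.52² + 7.41²) = √211.6585 ≈ 14.5485 mm.
Diagonal AOV = 2·arctan(14.5485 / (2 × 38.6504)) = 2·arctan(0.18821) ≈ 21.3175°.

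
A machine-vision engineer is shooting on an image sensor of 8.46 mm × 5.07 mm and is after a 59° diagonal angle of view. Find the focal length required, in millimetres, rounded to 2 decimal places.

8.72 mm

Sensor diagonal = √(8.46² + 5.07²) = √97.2765 ≈ 9.8629 mm.
From α = 2·arctan(d/2f) we get f = d / (2·tan(α/2)).
With d = 9.8629 mm and α/2 = 29.5°, tan(α/2) ≈ 0.56577, so f ≈ 9.8629 / 1.13155 ≈ 8.7163 mm.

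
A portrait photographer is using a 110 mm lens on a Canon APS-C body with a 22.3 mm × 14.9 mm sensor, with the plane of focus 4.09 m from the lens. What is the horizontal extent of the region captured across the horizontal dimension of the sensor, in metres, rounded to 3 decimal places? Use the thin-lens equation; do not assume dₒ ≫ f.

0.807 m

dₒ: 4.09 m = 4090 mm.
Similar triangles through the lens centre give W/dₒ = w/dᵢ; with 1/f = 1/dₒ + 1/dᵢ this gives W = w·(dₒ − f)/f.
W = 22.3 mm × (4090 − 110) / 110 = 22.3 × 36.1818 ≈ 806.855 mm = 0.806855 m.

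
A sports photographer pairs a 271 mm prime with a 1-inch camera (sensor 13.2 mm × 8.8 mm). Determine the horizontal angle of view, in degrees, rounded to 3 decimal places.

2.790°

Angle of view α = 2·arctan(w/2f) with w = 13.2 mm and f = 271 mm.
w/2f = 0.02435; arctan(0.02435) ≈ 1.3951°, so α ≈ 2.7902°.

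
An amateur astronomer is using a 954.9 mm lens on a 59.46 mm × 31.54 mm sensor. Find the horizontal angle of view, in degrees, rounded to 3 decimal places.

3.567°

Angle of view α = 2·arctan(w/2f) with w = 59.46 mm and f = 954.9 mm.
w/2f = 0.03113; arctan(0.03113) ≈ 1.7833°, so α ≈ 3.5666°.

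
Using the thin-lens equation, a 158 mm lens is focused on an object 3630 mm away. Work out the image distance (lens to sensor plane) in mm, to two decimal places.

1/dᵢ = 1/f − 1/dₒ = 1/158 − 1/3630 = 0.0060536 mm⁻¹.
dᵢ = 1/0.0060536 ≈ 165.1901 mm.

165.19 mm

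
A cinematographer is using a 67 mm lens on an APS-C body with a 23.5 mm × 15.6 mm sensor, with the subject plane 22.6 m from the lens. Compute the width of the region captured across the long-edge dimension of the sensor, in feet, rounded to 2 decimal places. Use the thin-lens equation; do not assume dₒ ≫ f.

dₒ: 22.6 m = 22600 mm.
Similar triangles through the lens centre give W/dₒ = w/dᵢ; with 1/f = 1/dₒ + 1/dᵢ this gives W = w·(dₒ − f)/f.
W = 23.5 mm × (22600 − 67) / 67 = 23.5 × 336.3134 ≈ 7903.366 mm = 7903.366/304.8 ft = 25.9297 ft.

25.93 ft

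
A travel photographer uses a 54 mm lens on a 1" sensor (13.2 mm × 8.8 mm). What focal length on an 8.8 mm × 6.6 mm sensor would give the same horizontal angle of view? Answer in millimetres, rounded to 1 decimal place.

Equal angle of view means equal width/f ratio, so f₂ = f₁ · (width₂/width₁) = 54 × 8.8/13.2.
f₂ = 54 × 0.66667 ≈ 36.000 mm.

36.0 mm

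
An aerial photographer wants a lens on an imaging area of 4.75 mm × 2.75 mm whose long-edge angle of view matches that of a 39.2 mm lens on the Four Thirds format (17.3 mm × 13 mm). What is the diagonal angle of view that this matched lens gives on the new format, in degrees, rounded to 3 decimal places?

28.609°

Equal long-edge AOV ⇒ f₂ = f₁ · 4.75/17.3 = 39.2 × 0.27457 ≈ 10.7630 mm.
Sensor diagonal = √(4.75² + 2.75²) = √30.1250 ≈ 5.4886 mm.
Diagonal AOV on the new format = 2·arctan(5.4886 / (2 × 10.7630)) = 2·arctan(0.25498) ≈ 28.6086°.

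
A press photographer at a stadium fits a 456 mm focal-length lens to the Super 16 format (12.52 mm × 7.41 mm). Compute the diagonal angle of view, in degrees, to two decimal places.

1.83°

Sensor diagonal = √(12.52² + 7.41²) = √211.6585 ≈ 14.5485 mm.
Angle of view α = 2·arctan(d/2f) with d = 14.5485 mm and f = 456 mm.
d/2f = 0.01595; arctan(0.01595) ≈ 0.9139°, so α ≈ 1.8278°.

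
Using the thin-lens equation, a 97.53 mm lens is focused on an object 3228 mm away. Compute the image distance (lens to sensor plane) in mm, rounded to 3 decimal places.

100.569 mm

1/dᵢ = 1/f − 1/dₒ = 1/97.53 − 1/3228 = 0.0099435 mm⁻¹.
dᵢ = 1/0.0099435 ≈ 100.5686 mm.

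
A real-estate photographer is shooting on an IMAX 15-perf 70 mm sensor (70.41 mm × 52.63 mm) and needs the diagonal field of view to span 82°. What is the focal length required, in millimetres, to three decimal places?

50.562 mm

Sensor diagonal = √(70.41² + 52.63²) = √7727.4850 ≈ 87.9061 mm.
From α = 2·arctan(d/2f) we get f = d / (2·tan(α/2)).
With d = 87.9061 mm and α/2 = 41°, tan(α/2) ≈ 0.86929, so f ≈ 87.9061 / 1.73857 ≈ 50.5622 mm.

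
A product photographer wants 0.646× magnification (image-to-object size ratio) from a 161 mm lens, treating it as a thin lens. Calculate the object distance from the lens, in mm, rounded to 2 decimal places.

With m = dᵢ/dₒ and 1/f = 1/dₒ + 1/dᵢ, substituting dᵢ = m·dₒ gives 1/f = (1 + 1/m)/dₒ, hence dₒ = f·(1 + 1/m).
dₒ = 161 × (1 + 1/0.646) = 161 × 2.54799 ≈ 410.226 mm.

410.23 mm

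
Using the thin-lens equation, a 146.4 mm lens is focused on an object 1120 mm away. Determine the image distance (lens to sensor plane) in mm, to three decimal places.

1/dᵢ = 1/f − 1/dₒ = 1/146.4 − 1/1120 = 0.0059377 mm⁻¹.
dᵢ = 1/0.0059377 ≈ 168.4141 mm.

168.414 mm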